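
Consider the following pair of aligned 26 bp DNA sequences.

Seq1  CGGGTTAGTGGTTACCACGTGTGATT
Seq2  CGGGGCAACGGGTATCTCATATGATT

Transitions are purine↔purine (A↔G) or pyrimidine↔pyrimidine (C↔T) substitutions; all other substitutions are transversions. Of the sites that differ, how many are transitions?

6

The sequences differ at positions 5 (T/G, transversion), 6 (T/C, transition), 8 (G/A, transition), 9 (T/C, transition), 12 (T/G, transversion), 15 (C/T, transition), 17 (A/T, transversion), 19 (G/A, transition), 21 (G/A, transition).
Of the 9 differences, 6 transitions and 3 transversions, so the answer is 6.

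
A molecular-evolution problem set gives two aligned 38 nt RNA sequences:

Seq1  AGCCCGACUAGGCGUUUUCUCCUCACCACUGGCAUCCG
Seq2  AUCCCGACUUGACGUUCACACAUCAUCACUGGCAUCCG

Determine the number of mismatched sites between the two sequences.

Differing sites — 2:G/U; 10:A/U; 12:G/A; 17:U/C; 18:U/A; 20:U/A; 22:C/A; 26:C/U.
That gives 8 mismatches out of 38 aligned sites, so the Hamming distance is 8.

8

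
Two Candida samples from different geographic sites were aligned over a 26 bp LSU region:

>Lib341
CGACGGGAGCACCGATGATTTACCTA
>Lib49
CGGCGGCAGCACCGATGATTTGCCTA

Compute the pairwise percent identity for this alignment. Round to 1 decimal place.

The sequences differ at positions 3 (A/G), 7 (G/C), 22 (A/G).
23 of the 26 sites match, so the percent identity is 23/26 × 100 = 88.5%.

88.5%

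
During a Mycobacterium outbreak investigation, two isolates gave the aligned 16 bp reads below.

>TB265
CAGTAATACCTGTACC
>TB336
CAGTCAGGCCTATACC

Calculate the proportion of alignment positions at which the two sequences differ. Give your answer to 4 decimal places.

0.2500

Mismatches occur at site 5 (A↔C), site 7 (T↔G), site 8 (A↔G), site 12 (G↔A).
There are 4 differences over 16 sites, so p = 4/16 = 0.2500.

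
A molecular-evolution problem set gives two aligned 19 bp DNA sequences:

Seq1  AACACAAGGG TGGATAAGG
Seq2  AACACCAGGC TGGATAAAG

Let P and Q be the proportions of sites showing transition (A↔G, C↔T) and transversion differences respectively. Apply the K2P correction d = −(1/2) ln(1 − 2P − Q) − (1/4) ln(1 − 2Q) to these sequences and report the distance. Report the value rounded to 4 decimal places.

Mismatches occur at site 6 (A→C, transversion), site 10 (G→C, transversion), site 18 (G→A, transition).
Of the 3 differences, 1 transition and 2 transversions over 19 sites: P = 1/19 = 0.052632, Q = 2/19 = 0.105263.
d = −0.5·ln(0.789473) − 0.25·ln(0.789474) = −0.5·(-0.236390) − 0.25·(-0.236388) = 0.1773.

0.1773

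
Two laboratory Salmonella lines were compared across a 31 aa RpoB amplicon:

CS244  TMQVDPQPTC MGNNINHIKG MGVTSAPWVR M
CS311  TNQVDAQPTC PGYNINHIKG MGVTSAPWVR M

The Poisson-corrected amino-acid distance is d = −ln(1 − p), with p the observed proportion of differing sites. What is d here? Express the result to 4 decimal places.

Differing sites — 2:M/N; 6:P/A; 11:M/P; 13:N/Y.
p = 4/31 = 0.129032.
d = −ln(1 − 0.129032) = −ln(0.870968) = 0.1382.

0.1382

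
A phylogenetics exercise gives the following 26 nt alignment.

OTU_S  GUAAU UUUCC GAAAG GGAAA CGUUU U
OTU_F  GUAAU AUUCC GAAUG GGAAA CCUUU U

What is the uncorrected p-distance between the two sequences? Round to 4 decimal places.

Differing sites — 6:U/A; 14:A/U; 22:G/C.
There are 3 differences over 26 sites, so p = 3/26 = 0.1154.

0.1154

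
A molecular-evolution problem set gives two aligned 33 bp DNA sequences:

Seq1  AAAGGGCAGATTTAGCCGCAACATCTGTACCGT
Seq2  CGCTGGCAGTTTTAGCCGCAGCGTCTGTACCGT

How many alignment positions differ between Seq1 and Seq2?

7

Differing sites — 1:A/C; 2:A/G; 3:A/C; 4:G/T; 10:A/T; 21:A/G; 23:A/G.
That gives 7 mismatches out of 33 aligned sites, so the Hamming distance is 7.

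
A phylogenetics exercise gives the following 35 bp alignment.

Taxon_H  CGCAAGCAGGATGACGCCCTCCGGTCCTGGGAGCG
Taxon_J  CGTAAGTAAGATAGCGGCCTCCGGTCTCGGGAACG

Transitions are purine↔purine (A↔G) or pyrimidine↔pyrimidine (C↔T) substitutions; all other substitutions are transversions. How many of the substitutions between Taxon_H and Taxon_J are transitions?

Differing sites — 3:C/T (Ti); 7:C/T (Ti); 9:G/A (Ti); 13:G/A (Ti); 14:A/G (Ti); 17:C/G (Tv); 27:C/T (Ti); 28:T/C (Ti); 33:G/A (Ti).
Of the 9 differences, 8 transitions and 1 transversion, so the answer is 8.

8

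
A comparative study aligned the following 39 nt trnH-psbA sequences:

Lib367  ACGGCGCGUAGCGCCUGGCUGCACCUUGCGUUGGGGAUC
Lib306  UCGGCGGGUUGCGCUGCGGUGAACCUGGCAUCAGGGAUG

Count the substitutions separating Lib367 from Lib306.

Mismatches occur at site 1 (A→U), site 7 (C→G), site 10 (A→U), site 15 (C→U), site 16 (U→G), site 17 (G→C), site 19 (C→G), site 22 (C→A), site 27 (U→G), site 30 (G→A), site 32 (U→C), site 33 (G→A), site 39 (C→G).
That gives 13 mismatches out of 39 aligned sites, so the Hamming distance is 13.

13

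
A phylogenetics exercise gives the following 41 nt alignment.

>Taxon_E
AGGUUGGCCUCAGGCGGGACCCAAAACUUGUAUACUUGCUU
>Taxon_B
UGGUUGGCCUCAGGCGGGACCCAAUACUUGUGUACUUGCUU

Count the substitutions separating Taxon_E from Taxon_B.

Mismatches occur at site 1 (A↔U), site 25 (A↔U), site 32 (A↔G).
That gives 3 mismatches out of 41 aligned sites, so the Hamming distance is 3.

3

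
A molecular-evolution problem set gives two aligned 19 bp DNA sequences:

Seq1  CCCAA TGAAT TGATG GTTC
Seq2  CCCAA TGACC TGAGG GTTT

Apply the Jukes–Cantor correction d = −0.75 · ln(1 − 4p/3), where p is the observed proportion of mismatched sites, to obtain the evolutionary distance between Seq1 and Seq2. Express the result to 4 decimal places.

Differing sites — 9:A/C; 10:T/C; 14:T/G; 19:C/T.
p = 4/19 = 0.210526.
d = −0.75 · ln(1 − (4/3)·0.210526) = −0.75 · ln(0.719299) = −0.75 · (-0.329478) = 0.2471.

0.2471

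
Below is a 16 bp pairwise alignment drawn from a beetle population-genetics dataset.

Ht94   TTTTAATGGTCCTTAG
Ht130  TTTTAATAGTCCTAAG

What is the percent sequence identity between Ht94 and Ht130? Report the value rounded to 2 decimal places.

87.50%

Mismatches occur at site 8 (G↔A), site 14 (T↔A).
14 of the 16 sites match, so the percent identity is 14/16 × 100 = 87.50%.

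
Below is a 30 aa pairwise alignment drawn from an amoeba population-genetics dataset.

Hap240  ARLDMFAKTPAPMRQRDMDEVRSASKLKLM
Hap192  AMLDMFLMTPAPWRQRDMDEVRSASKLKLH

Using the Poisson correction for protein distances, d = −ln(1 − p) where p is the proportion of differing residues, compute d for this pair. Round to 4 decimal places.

0.1823

Differing sites — 2:R/M; 7:A/L; 8:K/M; 13:M/W; 30:M/H.
p = 5/30 = 0.166667.
d = −ln(1 − 0.166667) = −ln(0.833333) = 0.1823.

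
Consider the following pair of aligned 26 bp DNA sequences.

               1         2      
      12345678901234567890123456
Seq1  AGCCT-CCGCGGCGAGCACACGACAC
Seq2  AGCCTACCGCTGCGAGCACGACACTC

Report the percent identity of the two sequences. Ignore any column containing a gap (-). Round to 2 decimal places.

80.00%

Excluding the 1 gap column leaves 25 comparable sites.
Differing sites — 11:G/T; 20:A/G; 21:C/A; 22:G/C; 25:A/T.
20 of the 25 comparable sites match, so the percent identity is 20/25 × 100 = 80.00%.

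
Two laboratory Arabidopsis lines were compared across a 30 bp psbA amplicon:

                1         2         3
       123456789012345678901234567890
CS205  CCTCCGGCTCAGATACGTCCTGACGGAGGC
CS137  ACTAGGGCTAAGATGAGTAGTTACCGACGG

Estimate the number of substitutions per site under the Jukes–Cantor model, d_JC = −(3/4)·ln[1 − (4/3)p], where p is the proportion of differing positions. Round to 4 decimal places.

The sequences differ at positions 1 (C/A), 4 (C/A), 5 (C/G), 10 (C/A), 15 (A/G), 16 (C/A), 19 (C/A), 20 (C/G), 22 (G/T), 25 (G/C), 28 (G/C), 30 (C/G).
p = 12/30 = 0.400000.
d = −0.75 · ln(1 − (4/3)·0.400000) = −0.75 · ln(0.466667) = −0.75 · (-0.762139) = 0.5716.

0.5716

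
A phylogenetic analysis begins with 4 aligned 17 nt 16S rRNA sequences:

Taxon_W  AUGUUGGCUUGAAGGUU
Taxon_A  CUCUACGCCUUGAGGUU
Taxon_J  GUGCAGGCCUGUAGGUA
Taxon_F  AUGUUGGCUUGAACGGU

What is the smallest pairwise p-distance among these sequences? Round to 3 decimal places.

0.118

Pairwise Hamming distances:
  Taxon_W vs Taxon_A: 7
  Taxon_W vs Taxon_J: 6
  Taxon_W vs Taxon_F: 2
  Taxon_A vs Taxon_J: 7
  Taxon_A vs Taxon_F: 9
  Taxon_J vs Taxon_F: 8
The smallest is 2 mismatches, between Taxon_W and Taxon_F; p = 2/17 = 0.118.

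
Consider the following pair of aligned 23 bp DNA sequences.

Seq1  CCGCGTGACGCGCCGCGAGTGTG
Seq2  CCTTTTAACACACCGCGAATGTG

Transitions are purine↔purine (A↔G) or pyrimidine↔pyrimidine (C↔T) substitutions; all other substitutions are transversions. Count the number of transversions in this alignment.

The sequences differ at positions 3 (G/T, transversion), 4 (C/T, transition), 5 (G/T, transversion), 7 (G/A, transition), 10 (G/A, transition), 12 (G/A, transition), 19 (G/A, transition).
Of the 7 differences, 5 transitions and 2 transversions, so the answer is 2.

2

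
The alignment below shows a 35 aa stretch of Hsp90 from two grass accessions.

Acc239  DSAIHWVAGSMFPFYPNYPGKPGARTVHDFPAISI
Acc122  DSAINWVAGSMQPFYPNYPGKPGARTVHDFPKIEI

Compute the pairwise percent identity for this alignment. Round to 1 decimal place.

Mismatches occur at site 5 (H↔N), site 12 (F↔Q), site 32 (A↔K), site 34 (S↔E).
31 of the 35 sites match, so the percent identity is 31/35 × 100 = 88.6%.

88.6%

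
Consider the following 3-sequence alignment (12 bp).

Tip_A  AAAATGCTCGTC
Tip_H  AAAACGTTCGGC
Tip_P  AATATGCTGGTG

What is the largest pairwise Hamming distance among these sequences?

6

Pairwise Hamming distances:
  Tip_A vs Tip_H: 3
  Tip_A vs Tip_P: 3
  Tip_H vs Tip_P: 6
The largest is 6, between Tip_H and Tip_P.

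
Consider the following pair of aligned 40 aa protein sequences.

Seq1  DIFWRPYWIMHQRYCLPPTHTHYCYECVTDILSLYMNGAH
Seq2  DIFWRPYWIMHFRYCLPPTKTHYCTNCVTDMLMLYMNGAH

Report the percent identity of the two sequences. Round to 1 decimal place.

85.0%

Differing sites — 12:Q/F; 20:H/K; 25:Y/T; 26:E/N; 31:I/M; 33:S/M.
34 of the 40 sites match, so the percent identity is 34/40 × 100 = 85.0%.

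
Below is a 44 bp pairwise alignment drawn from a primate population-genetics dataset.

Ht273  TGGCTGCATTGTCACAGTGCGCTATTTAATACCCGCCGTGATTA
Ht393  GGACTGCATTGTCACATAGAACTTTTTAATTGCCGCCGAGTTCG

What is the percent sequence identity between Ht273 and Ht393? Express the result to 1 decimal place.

The sequences differ at positions 1 (T/G), 3 (G/A), 17 (G/T), 18 (T/A), 20 (C/A), 21 (G/A), 24 (A/T), 31 (A/T), 32 (C/G), 39 (T/A), 41 (A/T), 43 (T/C), 44 (A/G).
31 of the 44 sites match, so the percent identity is 31/44 × 100 = 70.5%.

70.5%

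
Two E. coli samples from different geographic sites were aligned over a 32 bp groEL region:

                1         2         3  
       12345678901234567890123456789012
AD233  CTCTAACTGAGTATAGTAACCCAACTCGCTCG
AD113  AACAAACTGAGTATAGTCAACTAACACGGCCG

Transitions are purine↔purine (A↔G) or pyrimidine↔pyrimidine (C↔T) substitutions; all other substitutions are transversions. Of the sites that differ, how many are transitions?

Mismatches occur at site 1 (C↔A, transversion), site 2 (T↔A, transversion), site 4 (T↔A, transversion), site 18 (A↔C, transversion), site 20 (C↔A, transversion), site 22 (C↔T, transition), site 26 (T↔A, transversion), site 29 (C↔G, transversion), site 30 (T↔C, transition).
Of the 9 differences, 2 transitions and 7 transversions, so the answer is 2.

2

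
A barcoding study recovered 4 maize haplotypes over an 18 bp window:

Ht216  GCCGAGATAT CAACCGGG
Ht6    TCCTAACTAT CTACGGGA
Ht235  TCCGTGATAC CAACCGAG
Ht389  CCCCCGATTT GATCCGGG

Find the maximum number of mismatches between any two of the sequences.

11

Pairwise Hamming distances:
  Ht216 vs Ht6: 7
  Ht216 vs Ht235: 4
  Ht216 vs Ht389: 6
  Ht6 vs Ht235: 9
  Ht6 vs Ht389: 11
  Ht235 vs Ht389: 8
The largest is 11, between Ht6 and Ht389.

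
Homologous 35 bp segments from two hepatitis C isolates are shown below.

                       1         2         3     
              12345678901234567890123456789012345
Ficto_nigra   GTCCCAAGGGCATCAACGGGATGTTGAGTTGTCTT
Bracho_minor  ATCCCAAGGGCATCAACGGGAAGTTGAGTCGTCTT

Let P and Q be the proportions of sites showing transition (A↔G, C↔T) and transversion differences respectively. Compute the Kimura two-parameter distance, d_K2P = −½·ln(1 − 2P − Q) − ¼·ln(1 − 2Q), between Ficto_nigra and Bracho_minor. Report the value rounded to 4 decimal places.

0.0918

The sequences differ at positions 1 (G/A, transition), 22 (T/A, transversion), 30 (T/C, transition).
Of the 3 differences, 2 transitions and 1 transversion over 35 sites: P = 2/35 = 0.057143, Q = 1/35 = 0.028571.
d = −0.5·ln(0.857143) − 0.25·ln(0.942858) = −0.5·(-0.154151) − 0.25·(-0.058840) = 0.0918.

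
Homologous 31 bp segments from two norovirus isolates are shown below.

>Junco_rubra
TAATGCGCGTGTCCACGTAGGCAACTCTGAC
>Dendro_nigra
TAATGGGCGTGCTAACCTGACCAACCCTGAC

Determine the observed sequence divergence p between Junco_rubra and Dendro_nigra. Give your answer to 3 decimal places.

The sequences differ at positions 6 (C/G), 12 (T/C), 13 (C/T), 14 (C/A), 17 (G/C), 19 (A/G), 20 (G/A), 21 (G/C), 26 (T/C).
There are 9 differences over 31 sites, so p = 9/31 = 0.290.

0.290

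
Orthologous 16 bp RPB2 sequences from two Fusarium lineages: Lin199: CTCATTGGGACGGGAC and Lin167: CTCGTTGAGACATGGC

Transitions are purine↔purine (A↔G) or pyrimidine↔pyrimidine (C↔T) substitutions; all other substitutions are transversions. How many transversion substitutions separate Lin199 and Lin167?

Mismatches occur at site 4 (A/G, transition), site 8 (G/A, transition), site 12 (G/A, transition), site 13 (G/T, transversion), site 15 (A/G, transition).
Of the 5 differences, 4 transitions and 1 transversion, so the answer is 1.

1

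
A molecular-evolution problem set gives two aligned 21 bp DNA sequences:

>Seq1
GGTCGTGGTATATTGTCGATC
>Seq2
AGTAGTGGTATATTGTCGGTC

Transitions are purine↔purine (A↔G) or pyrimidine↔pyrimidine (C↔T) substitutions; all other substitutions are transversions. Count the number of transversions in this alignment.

Differing sites — 1:G/A (Ti); 4:C/A (Tv); 19:A/G (Ti).
Of the 3 differences, 2 transitions and 1 transversion, so the answer is 1.

1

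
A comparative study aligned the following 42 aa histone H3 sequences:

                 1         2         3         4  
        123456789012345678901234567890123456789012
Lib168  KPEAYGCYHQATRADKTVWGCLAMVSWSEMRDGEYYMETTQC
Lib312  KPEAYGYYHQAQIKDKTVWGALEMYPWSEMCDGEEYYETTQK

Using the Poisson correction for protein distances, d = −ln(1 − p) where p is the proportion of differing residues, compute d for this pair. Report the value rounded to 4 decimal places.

0.3365

The sequences differ at positions 7 (C/Y), 12 (T/Q), 13 (R/I), 14 (A/K), 21 (C/A), 23 (A/E), 25 (V/Y), 26 (S/P), 31 (R/C), 35 (Y/E), 37 (M/Y), 42 (C/K).
p = 12/42 = 0.285714.
d = −ln(1 − 0.285714) = −ln(0.714286) = 0.3365.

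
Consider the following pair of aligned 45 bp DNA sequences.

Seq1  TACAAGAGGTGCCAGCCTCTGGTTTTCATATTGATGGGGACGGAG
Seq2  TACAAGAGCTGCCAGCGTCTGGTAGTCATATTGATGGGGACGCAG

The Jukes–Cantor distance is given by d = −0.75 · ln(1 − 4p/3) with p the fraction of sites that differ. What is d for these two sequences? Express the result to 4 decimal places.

0.1203

The sequences differ at positions 9 (G/C), 17 (C/G), 24 (T/A), 25 (T/G), 43 (G/C).
p = 5/45 = 0.111111.
d = −0.75 · ln(1 − (4/3)·0.111111) = −0.75 · ln(0.851852) = −0.75 · (-0.160342) = 0.1203.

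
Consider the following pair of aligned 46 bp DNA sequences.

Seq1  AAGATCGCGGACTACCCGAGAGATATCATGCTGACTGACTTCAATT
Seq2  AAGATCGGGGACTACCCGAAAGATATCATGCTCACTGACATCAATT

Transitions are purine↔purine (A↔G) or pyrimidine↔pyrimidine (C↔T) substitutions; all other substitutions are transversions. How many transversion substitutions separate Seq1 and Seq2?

3

Differing sites — 8:C/G (Tv); 20:G/A (Ti); 33:G/C (Tv); 40:T/A (Tv).
Of the 4 differences, 1 transition and 3 transversions, so the answer is 3.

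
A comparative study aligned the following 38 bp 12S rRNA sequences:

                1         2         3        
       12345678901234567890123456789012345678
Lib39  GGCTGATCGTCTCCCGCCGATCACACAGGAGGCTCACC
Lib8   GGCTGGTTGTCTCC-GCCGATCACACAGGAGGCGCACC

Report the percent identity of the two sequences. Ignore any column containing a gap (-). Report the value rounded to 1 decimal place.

91.9%

Excluding the 1 gap column leaves 37 comparable sites.
The sequences differ at positions 6 (A/G), 8 (C/T), 34 (T/G).
34 of the 37 comparable sites match, so the percent identity is 34/37 × 100 = 91.9%.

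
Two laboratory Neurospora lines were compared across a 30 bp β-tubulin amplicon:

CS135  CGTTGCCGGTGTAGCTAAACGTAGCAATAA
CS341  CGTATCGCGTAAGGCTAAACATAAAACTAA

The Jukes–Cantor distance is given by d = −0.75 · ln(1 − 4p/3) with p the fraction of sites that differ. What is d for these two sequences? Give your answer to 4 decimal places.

The sequences differ at positions 4 (T/A), 5 (G/T), 7 (C/G), 8 (G/C), 11 (G/A), 12 (T/A), 13 (A/G), 21 (G/A), 24 (G/A), 25 (C/A), 27 (A/C).
p = 11/30 = 0.366667.
d = −0.75 · ln(1 − (4/3)·0.366667) = −0.75 · ln(0.511111) = −0.75 · (-0.671168) = 0.5034.

0.5034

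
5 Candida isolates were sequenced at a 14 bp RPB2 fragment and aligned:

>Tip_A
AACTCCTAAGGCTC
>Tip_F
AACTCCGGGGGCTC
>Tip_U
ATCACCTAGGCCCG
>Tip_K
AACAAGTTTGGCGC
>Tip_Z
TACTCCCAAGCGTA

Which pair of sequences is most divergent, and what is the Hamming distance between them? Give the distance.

11

Pairwise Hamming distances:
  Tip_A vs Tip_F: 3
  Tip_A vs Tip_U: 6
  Tip_A vs Tip_K: 6
  Tip_A vs Tip_Z: 5
  Tip_F vs Tip_U: 7
  Tip_F vs Tip_K: 7
  Tip_F vs Tip_Z: 7
  Tip_U vs Tip_K: 8
  Tip_U vs Tip_Z: 8
  Tip_K vs Tip_Z: 11
The largest is 11, between Tip_K and Tip_Z.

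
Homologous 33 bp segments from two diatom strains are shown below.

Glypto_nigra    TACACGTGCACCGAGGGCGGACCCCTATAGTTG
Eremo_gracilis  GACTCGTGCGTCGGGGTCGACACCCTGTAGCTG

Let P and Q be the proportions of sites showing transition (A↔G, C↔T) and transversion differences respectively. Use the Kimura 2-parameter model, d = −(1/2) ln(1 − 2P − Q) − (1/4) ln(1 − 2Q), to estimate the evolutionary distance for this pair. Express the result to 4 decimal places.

0.4522

Mismatches occur at site 1 (T↔G, transversion), site 4 (A↔T, transversion), site 10 (A↔G, transition), site 11 (C↔T, transition), site 14 (A↔G, transition), site 17 (G↔T, transversion), site 20 (G↔A, transition), site 21 (A↔C, transversion), site 22 (C↔A, transversion), site 27 (A↔G, transition), site 31 (T↔C, transition).
Of the 11 differences, 6 transitions and 5 transversions over 33 sites: P = 6/33 = 0.181818, Q = 5/33 = 0.151515.
d = −0.5·ln(0.484849) − 0.25·ln(0.696970) = −0.5·(-0.723918) − 0.25·(-0.361013) = 0.4522.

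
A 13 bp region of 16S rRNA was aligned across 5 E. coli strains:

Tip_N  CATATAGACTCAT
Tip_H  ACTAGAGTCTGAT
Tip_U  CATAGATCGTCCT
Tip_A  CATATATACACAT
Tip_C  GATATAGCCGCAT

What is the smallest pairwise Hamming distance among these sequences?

Pairwise Hamming distances:
  Tip_N vs Tip_H: 5
  Tip_N vs Tip_U: 5
  Tip_N vs Tip_A: 2
  Tip_N vs Tip_C: 3
  Tip_H vs Tip_U: 7
  Tip_H vs Tip_A: 7
  Tip_H vs Tip_C: 6
  Tip_U vs Tip_A: 5
  Tip_U vs Tip_C: 6
  Tip_A vs Tip_C: 4
The smallest is 2, between Tip_N and Tip_A.

2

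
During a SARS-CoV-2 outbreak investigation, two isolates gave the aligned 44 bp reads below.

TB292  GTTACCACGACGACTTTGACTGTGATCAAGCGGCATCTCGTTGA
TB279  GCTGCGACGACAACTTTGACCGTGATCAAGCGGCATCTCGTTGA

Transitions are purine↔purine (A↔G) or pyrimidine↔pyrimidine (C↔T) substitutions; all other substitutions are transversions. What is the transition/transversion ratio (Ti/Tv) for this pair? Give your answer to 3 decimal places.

4.000

The sequences differ at positions 2 (T/C, transition), 4 (A/G, transition), 6 (C/G, transversion), 12 (G/A, transition), 21 (T/C, transition).
Of the 5 differences, 4 transitions and 1 transversion, so Ti/Tv = 4/1 = 4.000.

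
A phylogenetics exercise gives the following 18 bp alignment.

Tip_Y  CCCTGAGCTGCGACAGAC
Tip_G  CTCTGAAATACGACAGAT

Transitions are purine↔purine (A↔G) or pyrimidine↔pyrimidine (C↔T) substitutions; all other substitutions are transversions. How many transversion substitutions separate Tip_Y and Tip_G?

The sequences differ at positions 2 (C/T, transition), 7 (G/A, transition), 8 (C/A, transversion), 10 (G/A, transition), 18 (C/T, transition).
Of the 5 differences, 4 transitions and 1 transversion, so the answer is 1.

1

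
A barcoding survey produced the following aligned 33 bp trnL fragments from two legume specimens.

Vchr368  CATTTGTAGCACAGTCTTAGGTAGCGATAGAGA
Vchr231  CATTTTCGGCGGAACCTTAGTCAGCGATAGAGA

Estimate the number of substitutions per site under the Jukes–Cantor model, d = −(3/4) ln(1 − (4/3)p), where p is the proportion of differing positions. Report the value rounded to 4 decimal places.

The sequences differ at positions 6 (G/T), 7 (T/C), 8 (A/G), 11 (A/G), 12 (C/G), 14 (G/A), 15 (T/C), 21 (G/T), 22 (T/C).
p = 9/33 = 0.272727.
d = −0.75 · ln(1 − (4/3)·0.272727) = −0.75 · ln(0.636364) = −0.75 · (-0.451985) = 0.3390.

0.3390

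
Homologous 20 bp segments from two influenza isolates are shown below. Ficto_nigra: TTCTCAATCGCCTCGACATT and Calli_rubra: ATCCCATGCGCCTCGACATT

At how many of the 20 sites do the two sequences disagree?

4

Differing sites — 1:T/A; 4:T/C; 7:A/T; 8:T/G.
That gives 4 mismatches out of 20 aligned sites, so the Hamming distance is 4.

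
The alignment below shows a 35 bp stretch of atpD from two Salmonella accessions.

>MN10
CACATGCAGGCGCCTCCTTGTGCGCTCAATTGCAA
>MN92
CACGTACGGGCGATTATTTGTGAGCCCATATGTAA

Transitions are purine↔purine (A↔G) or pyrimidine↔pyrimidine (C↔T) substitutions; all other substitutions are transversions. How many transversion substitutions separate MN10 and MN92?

The sequences differ at positions 4 (A/G, transition), 6 (G/A, transition), 8 (A/G, transition), 13 (C/A, transversion), 14 (C/T, transition), 16 (C/A, transversion), 17 (C/T, transition), 23 (C/A, transversion), 26 (T/C, transition), 29 (A/T, transversion), 30 (T/A, transversion), 33 (C/T, transition).
Of the 12 differences, 7 transitions and 5 transversions, so the answer is 5.

5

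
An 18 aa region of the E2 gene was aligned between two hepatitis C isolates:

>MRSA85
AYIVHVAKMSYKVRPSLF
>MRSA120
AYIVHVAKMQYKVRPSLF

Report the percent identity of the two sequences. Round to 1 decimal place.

94.4%

The sequences differ at position 10 (S/Q).
17 of the 18 sites match, so the percent identity is 17/18 × 100 = 94.4%.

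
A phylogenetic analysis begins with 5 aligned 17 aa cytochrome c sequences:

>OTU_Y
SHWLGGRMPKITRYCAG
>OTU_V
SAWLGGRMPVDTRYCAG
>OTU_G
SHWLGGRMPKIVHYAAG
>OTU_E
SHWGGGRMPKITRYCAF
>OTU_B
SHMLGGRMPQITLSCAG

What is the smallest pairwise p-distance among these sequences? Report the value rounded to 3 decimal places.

0.118

Pairwise Hamming distances:
  OTU_Y vs OTU_V: 3
  OTU_Y vs OTU_G: 3
  OTU_Y vs OTU_E: 2
  OTU_Y vs OTU_B: 4
  OTU_V vs OTU_G: 6
  OTU_V vs OTU_E: 5
  OTU_V vs OTU_B: 6
  OTU_G vs OTU_E: 5
  OTU_G vs OTU_B: 6
  OTU_E vs OTU_B: 6
The smallest is 2 mismatches, between OTU_Y and OTU_E; p = 2/17 = 0.118.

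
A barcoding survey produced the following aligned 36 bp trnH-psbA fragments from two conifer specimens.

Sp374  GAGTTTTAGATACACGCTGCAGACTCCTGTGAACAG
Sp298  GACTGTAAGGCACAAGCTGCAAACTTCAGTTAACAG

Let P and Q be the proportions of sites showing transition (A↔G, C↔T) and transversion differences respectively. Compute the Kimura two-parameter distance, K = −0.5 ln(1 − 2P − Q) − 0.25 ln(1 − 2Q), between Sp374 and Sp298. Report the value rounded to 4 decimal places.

Mismatches occur at site 3 (G→C, transversion), site 5 (T→G, transversion), site 7 (T→A, transversion), site 10 (A→G, transition), site 11 (T→C, transition), site 15 (C→A, transversion), site 22 (G→A, transition), site 26 (C→T, transition), site 28 (T→A, transversion), site 31 (G→T, transversion).
Of the 10 differences, 4 transitions and 6 transversions over 36 sites: P = 4/36 = 0.111111, Q = 6/36 = 0.166667.
d = −0.5·ln(0.611111) − 0.25·ln(0.666666) = −0.5·(-0.492477) − 0.25·(-0.405466) = 0.3476.

0.3476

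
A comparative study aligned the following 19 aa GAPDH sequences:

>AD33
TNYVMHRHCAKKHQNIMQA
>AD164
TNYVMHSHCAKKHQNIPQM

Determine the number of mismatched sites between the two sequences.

Mismatches occur at site 7 (R/S), site 17 (M/P), site 19 (A/M).
That gives 3 mismatches out of 19 aligned sites, so the Hamming distance is 3.

3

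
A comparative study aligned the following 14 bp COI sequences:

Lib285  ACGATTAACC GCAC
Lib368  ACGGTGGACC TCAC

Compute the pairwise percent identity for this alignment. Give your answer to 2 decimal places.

71.43%

Mismatches occur at site 4 (A/G), site 6 (T/G), site 7 (A/G), site 11 (G/T).
10 of the 14 sites match, so the percent identity is 10/14 × 100 = 71.43%.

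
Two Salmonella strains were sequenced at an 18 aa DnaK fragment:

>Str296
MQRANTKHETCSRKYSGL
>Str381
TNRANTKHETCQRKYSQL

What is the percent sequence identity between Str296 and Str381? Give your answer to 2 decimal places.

Differing sites — 1:M/T; 2:Q/N; 12:S/Q; 17:G/Q.
14 of the 18 sites match, so the percent identity is 14/18 × 100 = 77.78%.

77.78%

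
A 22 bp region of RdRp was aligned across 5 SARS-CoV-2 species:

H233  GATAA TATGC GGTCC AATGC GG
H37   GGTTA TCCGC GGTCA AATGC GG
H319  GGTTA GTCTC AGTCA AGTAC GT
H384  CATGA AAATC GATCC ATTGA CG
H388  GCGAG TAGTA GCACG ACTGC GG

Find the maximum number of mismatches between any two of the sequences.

Pairwise Hamming distances:
  H233 vs H37: 5
  H233 vs H319: 11
  H233 vs H384: 9
  H233 vs H388: 10
  H37 vs H319: 7
  H37 vs H384: 12
  H37 vs H388: 12
  H319 vs H384: 14
  H319 vs H388: 15
  H384 vs H388: 14
The largest is 15, between H319 and H388.

15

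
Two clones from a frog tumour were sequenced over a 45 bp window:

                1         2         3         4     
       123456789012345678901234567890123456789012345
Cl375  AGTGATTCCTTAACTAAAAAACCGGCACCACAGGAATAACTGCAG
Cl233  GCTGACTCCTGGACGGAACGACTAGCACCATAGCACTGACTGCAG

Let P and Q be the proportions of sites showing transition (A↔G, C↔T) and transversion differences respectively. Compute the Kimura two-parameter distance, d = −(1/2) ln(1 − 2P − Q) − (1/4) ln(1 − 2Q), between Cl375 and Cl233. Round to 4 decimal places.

0.4586

Differing sites — 1:A/G (Ti); 2:G/C (Tv); 6:T/C (Ti); 11:T/G (Tv); 12:A/G (Ti); 15:T/G (Tv); 16:A/G (Ti); 19:A/C (Tv); 20:A/G (Ti); 23:C/T (Ti); 24:G/A (Ti); 31:C/T (Ti); 34:G/C (Tv); 36:A/C (Tv); 38:A/G (Ti).
Of the 15 differences, 9 transitions and 6 transversions over 45 sites: P = 9/45 = 0.200000, Q = 6/45 = 0.133333.
d = −0.5·ln(0.466667) − 0.25·ln(0.733334) = −0.5·(-0.762139) − 0.25·(-0.310154) = 0.4586.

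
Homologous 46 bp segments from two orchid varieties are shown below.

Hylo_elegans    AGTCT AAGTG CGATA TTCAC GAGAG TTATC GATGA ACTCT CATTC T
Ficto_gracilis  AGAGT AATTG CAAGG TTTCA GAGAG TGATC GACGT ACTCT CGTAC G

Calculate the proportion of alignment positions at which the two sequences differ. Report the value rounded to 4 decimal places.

Differing sites — 3:T/A; 4:C/G; 8:G/T; 12:G/A; 14:T/G; 15:A/G; 18:C/T; 19:A/C; 20:C/A; 27:T/G; 33:T/C; 35:A/T; 42:A/G; 44:T/A; 46:T/G.
There are 15 differences over 46 sites, so p = 15/46 = 0.3261.

0.3261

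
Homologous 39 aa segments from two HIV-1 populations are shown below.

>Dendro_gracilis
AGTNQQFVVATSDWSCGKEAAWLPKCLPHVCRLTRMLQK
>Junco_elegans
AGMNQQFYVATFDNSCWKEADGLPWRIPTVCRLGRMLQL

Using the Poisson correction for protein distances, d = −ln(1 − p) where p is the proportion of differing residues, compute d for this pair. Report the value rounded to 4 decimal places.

Differing sites — 3:T/M; 8:V/Y; 12:S/F; 14:W/N; 17:G/W; 21:A/D; 22:W/G; 25:K/W; 26:C/R; 27:L/I; 29:H/T; 34:T/G; 39:K/L.
p = 13/39 = 0.333333.
d = −ln(1 − 0.333333) = −ln(0.666667) = 0.4055.

0.4055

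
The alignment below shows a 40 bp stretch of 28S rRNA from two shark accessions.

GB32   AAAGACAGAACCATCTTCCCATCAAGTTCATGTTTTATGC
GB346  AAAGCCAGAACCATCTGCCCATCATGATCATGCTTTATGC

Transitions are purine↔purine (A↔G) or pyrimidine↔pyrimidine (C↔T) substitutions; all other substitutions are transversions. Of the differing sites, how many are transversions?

Differing sites — 5:A/C (Tv); 17:T/G (Tv); 25:A/T (Tv); 27:T/A (Tv); 33:T/C (Ti).
Of the 5 differences, 1 transition and 4 transversions, so the answer is 4.

4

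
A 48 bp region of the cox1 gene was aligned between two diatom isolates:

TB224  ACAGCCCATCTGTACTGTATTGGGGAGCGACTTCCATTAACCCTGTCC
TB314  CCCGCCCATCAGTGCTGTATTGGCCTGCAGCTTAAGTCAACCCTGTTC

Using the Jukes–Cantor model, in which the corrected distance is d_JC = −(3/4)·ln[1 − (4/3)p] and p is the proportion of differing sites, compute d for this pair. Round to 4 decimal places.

Mismatches occur at site 1 (A↔C), site 3 (A↔C), site 11 (T↔A), site 14 (A↔G), site 24 (G↔C), site 25 (G↔C), site 26 (A↔T), site 29 (G↔A), site 30 (A↔G), site 34 (C↔A), site 35 (C↔A), site 36 (A↔G), site 38 (T↔C), site 47 (C↔T).
p = 14/48 = 0.291667.
d = −0.75 · ln(1 − (4/3)·0.291667) = −0.75 · ln(0.611111) = −0.75 · (-0.492477) = 0.3694.

0.3694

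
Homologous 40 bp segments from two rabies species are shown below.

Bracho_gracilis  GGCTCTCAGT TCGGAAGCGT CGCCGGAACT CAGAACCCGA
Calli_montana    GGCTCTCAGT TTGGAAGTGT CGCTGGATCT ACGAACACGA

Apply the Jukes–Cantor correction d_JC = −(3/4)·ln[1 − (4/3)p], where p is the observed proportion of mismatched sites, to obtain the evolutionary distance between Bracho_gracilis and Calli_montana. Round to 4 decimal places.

0.1993

Differing sites — 12:C/T; 18:C/T; 24:C/T; 28:A/T; 31:C/A; 32:A/C; 37:C/A.
p = 7/40 = 0.175000.
d = −0.75 · ln(1 − (4/3)·0.175000) = −0.75 · ln(0.766667) = −0.75 · (-0.265703) = 0.1993.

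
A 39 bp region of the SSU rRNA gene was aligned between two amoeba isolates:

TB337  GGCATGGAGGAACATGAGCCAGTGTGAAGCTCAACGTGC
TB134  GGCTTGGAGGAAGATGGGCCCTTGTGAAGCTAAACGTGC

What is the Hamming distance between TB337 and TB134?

The sequences differ at positions 4 (A/T), 13 (C/G), 17 (A/G), 21 (A/C), 22 (G/T), 32 (C/A).
That gives 6 mismatches out of 39 aligned sites, so the Hamming distance is 6.

6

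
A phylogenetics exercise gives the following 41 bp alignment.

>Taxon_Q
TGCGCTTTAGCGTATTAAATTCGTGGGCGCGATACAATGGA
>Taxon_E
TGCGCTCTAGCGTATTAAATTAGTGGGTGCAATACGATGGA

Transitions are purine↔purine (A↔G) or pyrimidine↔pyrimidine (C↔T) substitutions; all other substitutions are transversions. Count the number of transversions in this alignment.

Mismatches occur at site 7 (T/C, transition), site 22 (C/A, transversion), site 28 (C/T, transition), site 31 (G/A, transition), site 36 (A/G, transition).
Of the 5 differences, 4 transitions and 1 transversion, so the answer is 1.

1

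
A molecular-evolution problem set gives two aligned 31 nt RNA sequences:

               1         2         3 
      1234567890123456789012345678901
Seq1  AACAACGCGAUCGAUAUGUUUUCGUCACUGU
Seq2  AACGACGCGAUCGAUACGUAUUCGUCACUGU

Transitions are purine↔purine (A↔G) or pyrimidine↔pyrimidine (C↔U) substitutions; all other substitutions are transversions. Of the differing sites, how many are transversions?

Differing sites — 4:A/G (Ti); 17:U/C (Ti); 20:U/A (Tv).
Of the 3 differences, 2 transitions and 1 transversion, so the answer is 1.

1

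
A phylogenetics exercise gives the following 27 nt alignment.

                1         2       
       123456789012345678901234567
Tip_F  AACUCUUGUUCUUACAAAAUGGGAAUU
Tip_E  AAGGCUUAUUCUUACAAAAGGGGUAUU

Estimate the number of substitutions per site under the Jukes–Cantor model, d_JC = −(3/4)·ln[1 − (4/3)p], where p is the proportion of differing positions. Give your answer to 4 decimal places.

0.2127

Differing sites — 3:C/G; 4:U/G; 8:G/A; 20:U/G; 24:A/U.
p = 5/27 = 0.185185.
d = −0.75 · ln(1 − (4/3)·0.185185) = −0.75 · ln(0.753087) = −0.75 · (-0.283575) = 0.2127.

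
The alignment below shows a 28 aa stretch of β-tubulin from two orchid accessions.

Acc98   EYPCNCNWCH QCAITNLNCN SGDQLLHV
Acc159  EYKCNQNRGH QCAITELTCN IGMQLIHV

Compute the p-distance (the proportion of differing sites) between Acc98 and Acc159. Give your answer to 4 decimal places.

Differing sites — 3:P/K; 6:C/Q; 8:W/R; 9:C/G; 16:N/E; 18:N/T; 21:S/I; 23:D/M; 26:L/I.
There are 9 differences over 28 sites, so p = 9/28 = 0.3214.

0.3214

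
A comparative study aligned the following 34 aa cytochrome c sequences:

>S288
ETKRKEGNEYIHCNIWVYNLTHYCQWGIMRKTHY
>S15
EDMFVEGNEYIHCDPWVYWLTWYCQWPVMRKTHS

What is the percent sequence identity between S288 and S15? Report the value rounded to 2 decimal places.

Mismatches occur at site 2 (T↔D), site 3 (K↔M), site 4 (R↔F), site 5 (K↔V), site 14 (N↔D), site 15 (I↔P), site 19 (N↔W), site 22 (H↔W), site 27 (G↔P), site 28 (I↔V), site 34 (Y↔S).
23 of the 34 sites match, so the percent identity is 23/34 × 100 = 67.65%.

67.65%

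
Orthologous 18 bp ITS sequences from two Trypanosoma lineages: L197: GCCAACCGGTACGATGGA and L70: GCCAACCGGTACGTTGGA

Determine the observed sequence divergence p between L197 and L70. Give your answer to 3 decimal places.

The sequences differ at position 14 (A/T).
There are 1 differences over 18 sites, so p = 1/18 = 0.056.

0.056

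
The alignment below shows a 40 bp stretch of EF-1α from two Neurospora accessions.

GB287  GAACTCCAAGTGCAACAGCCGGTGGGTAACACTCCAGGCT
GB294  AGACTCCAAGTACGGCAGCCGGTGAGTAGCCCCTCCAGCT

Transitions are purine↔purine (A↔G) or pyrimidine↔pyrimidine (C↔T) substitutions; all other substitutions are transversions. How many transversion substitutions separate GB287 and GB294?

Differing sites — 1:G/A (Ti); 2:A/G (Ti); 12:G/A (Ti); 14:A/G (Ti); 15:A/G (Ti); 25:G/A (Ti); 29:A/G (Ti); 31:A/C (Tv); 33:T/C (Ti); 34:C/T (Ti); 36:A/C (Tv); 37:G/A (Ti).
Of the 12 differences, 10 transitions and 2 transversions, so the answer is 2.

2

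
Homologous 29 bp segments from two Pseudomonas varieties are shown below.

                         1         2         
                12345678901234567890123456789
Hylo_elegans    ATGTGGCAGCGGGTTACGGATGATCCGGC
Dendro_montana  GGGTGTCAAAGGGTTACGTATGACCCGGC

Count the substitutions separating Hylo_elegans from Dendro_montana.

The sequences differ at positions 1 (A/G), 2 (T/G), 6 (G/T), 9 (G/A), 10 (C/A), 19 (G/T), 24 (T/C).
That gives 7 mismatches out of 29 aligned sites, so the Hamming distance is 7.

7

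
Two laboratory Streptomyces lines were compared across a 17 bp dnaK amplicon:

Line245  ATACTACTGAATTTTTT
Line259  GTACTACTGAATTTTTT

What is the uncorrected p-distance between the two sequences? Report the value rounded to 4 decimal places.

0.0588

A single mismatch occurs at site 1 (A↔G).
There are 1 differences over 17 sites, so p = 1/17 = 0.0588.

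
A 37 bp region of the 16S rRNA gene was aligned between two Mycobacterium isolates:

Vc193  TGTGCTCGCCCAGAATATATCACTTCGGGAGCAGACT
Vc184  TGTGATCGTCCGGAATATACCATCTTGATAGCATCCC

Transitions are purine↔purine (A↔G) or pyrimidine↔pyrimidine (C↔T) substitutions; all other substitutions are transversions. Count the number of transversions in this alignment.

4

Differing sites — 5:C/A (Tv); 9:C/T (Ti); 12:A/G (Ti); 20:T/C (Ti); 23:C/T (Ti); 24:T/C (Ti); 26:C/T (Ti); 28:G/A (Ti); 29:G/T (Tv); 34:G/T (Tv); 35:A/C (Tv); 37:T/C (Ti).
Of the 12 differences, 8 transitions and 4 transversions, so the answer is 4.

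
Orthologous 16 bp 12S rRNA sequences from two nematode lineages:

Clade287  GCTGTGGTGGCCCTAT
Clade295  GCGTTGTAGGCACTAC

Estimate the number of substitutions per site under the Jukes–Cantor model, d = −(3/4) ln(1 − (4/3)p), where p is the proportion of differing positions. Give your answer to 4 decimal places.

The sequences differ at positions 3 (T/G), 4 (G/T), 7 (G/T), 8 (T/A), 12 (C/A), 16 (T/C).
p = 6/16 = 0.375000.
d = −0.75 · ln(1 − (4/3)·0.375000) = −0.75 · ln(0.500000) = −0.75 · (-0.693147) = 0.5199.

0.5199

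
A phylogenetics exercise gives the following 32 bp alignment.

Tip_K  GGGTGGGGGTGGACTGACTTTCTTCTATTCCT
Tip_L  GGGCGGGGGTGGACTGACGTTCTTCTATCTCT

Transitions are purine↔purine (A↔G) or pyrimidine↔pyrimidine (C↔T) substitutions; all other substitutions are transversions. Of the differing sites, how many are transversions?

1

The sequences differ at positions 4 (T/C, transition), 19 (T/G, transversion), 29 (T/C, transition), 30 (C/T, transition).
Of the 4 differences, 3 transitions and 1 transversion, so the answer is 1.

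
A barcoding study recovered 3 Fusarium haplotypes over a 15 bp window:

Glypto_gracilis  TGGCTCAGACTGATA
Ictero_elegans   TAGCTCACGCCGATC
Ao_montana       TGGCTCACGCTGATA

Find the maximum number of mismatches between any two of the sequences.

Pairwise Hamming distances:
  Glypto_gracilis vs Ictero_elegans: 5
  Glypto_gracilis vs Ao_montana: 2
  Ictero_elegans vs Ao_montana: 3
The largest is 5, between Glypto_gracilis and Ictero_elegans.

5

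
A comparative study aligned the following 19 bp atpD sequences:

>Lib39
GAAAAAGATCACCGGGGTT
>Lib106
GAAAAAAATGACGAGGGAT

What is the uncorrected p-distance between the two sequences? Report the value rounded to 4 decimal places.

0.2632

Differing sites — 7:G/A; 10:C/G; 13:C/G; 14:G/A; 18:T/A.
There are 5 differences over 19 sites, so p = 5/19 = 0.2632.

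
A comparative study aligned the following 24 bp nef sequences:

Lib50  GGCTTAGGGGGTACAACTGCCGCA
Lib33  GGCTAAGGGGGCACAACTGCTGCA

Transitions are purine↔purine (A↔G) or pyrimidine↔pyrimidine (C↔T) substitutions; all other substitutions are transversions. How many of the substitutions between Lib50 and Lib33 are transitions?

Mismatches occur at site 5 (T↔A, transversion), site 12 (T↔C, transition), site 21 (C↔T, transition).
Of the 3 differences, 2 transitions and 1 transversion, so the answer is 2.

2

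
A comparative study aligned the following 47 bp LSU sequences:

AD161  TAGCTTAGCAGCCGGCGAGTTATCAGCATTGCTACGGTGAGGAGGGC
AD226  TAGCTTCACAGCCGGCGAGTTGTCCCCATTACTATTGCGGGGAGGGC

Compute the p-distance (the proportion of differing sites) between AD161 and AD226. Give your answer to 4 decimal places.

0.2128

Differing sites — 7:A/C; 8:G/A; 22:A/G; 25:A/C; 26:G/C; 31:G/A; 35:C/T; 36:G/T; 38:T/C; 40:A/G.
There are 10 differences over 47 sites, so p = 10/47 = 0.2128.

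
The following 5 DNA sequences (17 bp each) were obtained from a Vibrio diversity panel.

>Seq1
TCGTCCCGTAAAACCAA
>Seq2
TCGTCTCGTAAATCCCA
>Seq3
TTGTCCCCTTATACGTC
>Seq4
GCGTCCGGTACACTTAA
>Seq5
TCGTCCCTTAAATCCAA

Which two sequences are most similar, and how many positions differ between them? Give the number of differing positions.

2

Pairwise Hamming distances:
  Seq1 vs Seq2: 3
  Seq1 vs Seq3: 7
  Seq1 vs Seq4: 6
  Seq1 vs Seq5: 2
  Seq2 vs Seq3: 9
  Seq2 vs Seq4: 8
  Seq2 vs Seq5: 3
  Seq3 vs Seq4: 12
  Seq3 vs Seq5: 8
  Seq4 vs Seq5: 7
The smallest is 2, between Seq1 and Seq5.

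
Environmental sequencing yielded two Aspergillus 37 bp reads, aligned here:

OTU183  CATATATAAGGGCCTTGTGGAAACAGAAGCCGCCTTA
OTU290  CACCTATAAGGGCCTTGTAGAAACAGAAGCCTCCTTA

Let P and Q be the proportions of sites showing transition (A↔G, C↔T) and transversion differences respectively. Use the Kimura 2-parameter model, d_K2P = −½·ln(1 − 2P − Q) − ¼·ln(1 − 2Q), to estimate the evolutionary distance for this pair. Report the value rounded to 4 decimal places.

Mismatches occur at site 3 (T/C, transition), site 4 (A/C, transversion), site 19 (G/A, transition), site 32 (G/T, transversion).
Of the 4 differences, 2 transitions and 2 transversions over 37 sites: P = 2/37 = 0.054054, Q = 2/37 = 0.054054.
d = −0.5·ln(0.837838) − 0.25·ln(0.891892) = −0.5·(-0.176931) − 0.25·(-0.114410) = 0.1171.

0.1171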